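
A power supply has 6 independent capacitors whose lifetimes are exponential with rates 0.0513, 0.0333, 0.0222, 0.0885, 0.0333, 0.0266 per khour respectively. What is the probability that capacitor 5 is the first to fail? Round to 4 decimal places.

The time to first failure is exponential with rate Σλ = 0.0513 + 0.0333 + 0.0222 + 0.0885 + 0.0333 + 0.0266 = 0.2552.
P(capacitor 5 first) = λ_5/Σλ = 0.0333/0.2552 ≈ 0.1305.

0.1305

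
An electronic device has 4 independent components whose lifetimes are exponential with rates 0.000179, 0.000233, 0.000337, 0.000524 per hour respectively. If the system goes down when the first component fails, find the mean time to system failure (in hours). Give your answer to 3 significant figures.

786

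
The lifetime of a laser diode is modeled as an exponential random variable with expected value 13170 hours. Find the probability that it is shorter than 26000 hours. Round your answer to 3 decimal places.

The rate is λ = 1/13170 = 0.0000759301 per hour.
P(X ≤ 26000) = 1 − e^(−λ·26000) = 1 − e^(−1.9742) ≈ 0.861.

0.861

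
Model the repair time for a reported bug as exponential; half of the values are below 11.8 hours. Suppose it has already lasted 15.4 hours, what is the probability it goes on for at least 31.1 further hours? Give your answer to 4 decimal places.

0.1609

For an exponential, median = ln(2)/λ, so λ = ln 2 / 11.8 = 0.0587413 per hour.
By the memoryless property, P(X > 15.4+31.1 | X > 15.4) = P(X > 31.1).
P(X > 31.1) = e^(−1.8269) ≈ 0.1609.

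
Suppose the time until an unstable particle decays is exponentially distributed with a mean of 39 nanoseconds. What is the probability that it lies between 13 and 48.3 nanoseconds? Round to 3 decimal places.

The rate is λ = 1/39 = 0.025641 per nanosecond.
P(13 < X < 48.3) = e^(−λ·13) − e^(−λ·48.3) = 0.71653 − 0.28983 ≈ 0.427.

0.427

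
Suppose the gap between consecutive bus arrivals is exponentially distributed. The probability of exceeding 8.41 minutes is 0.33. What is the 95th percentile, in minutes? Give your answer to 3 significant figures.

22.7

e^(−λ·8.41) = 0.33 ⇒ λ = −ln(0.33)/8.41 = 0.131827.
95th percentile: 1 − e^(−λt) = 0.95, t = −ln(0.05)/λ = 22.7248 minutes.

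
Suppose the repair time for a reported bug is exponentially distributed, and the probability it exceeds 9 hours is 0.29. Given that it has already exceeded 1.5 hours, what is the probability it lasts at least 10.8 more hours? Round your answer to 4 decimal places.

From e^(−λ·9) = 0.29, λ = −ln(0.29)/9 = 0.137542.
Memoryless: P(X > 1.5+10.8 | X > 1.5) = P(X > 10.8) = e^(−0.137542·10.8) ≈ 0.2264.

0.2264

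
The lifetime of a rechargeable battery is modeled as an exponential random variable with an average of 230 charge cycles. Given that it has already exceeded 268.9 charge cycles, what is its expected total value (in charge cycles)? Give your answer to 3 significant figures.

The rate is λ = 1/230 = 0.00434783 per charge cycle.
By memorylessness, E[X | X > 268.9] = 268.9 + 1/λ = 268.9 + 230 = 498.9 charge cycles.

499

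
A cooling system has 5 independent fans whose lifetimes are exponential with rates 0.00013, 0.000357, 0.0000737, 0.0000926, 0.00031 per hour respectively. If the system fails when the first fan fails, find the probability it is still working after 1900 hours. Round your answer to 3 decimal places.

The time to first failure is exponential with rate Σλ = 0.00013 + 0.000357 + 0.0000737 + 0.0000926 + 0.00031 = 0.0009633.
P(min > 1900) = e^(−0.0009633·1900) = e^(−1.8303) ≈ 0.160.

0.160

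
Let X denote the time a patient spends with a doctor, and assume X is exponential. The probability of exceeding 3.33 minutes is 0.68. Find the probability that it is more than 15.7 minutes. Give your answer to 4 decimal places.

0.1623

e^(−λ·3.33) = 0.68 ⇒ λ = −ln(0.68)/3.33 = 0.115815.
P(X > 15.7) = e^(−0.115815·15.7) = e^(−1.8183) ≈ 0.1623.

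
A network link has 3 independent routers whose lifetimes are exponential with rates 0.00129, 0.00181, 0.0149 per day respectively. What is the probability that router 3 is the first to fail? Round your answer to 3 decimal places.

0.828

The time to first failure is exponential with rate Σλ = 0.00129 + 0.00181 + 0.0149 = 0.018.
P(router 3 first) = λ_3/Σλ = 0.0149/0.018 ≈ 0.828.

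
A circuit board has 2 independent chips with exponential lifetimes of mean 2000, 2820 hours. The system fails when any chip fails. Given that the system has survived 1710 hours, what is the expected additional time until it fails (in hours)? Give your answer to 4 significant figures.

1170

First-failure rate Σλ = 1/2000 + 1/2820 = 0.00085461.
By memorylessness the expected residual is 1/Σλ = 1170.12 hours, regardless of the 1710 already elapsed.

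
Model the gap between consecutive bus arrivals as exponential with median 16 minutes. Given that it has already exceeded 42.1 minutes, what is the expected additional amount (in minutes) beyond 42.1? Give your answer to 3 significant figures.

23.1

For an exponential, median = ln(2)/λ, so λ = ln 2 / 16 = 0.0433217 per minute.
By memorylessness, the remaining amount past any threshold is again Exp(λ) with mean 1/λ = 23.0831 minutes.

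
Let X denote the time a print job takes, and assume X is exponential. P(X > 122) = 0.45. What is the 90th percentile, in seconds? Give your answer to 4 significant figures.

351.8

e^(−λ·122) = 0.45 ⇒ λ = −ln(0.45)/122 = 0.00654515.
90th percentile: 1 − e^(−λt) = 0.9, t = −ln(0.1)/λ = 351.8 seconds.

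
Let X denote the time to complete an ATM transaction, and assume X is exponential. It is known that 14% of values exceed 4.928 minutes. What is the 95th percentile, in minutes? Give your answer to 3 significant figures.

e^(−λ·4.928) = 0.14 ⇒ λ = −ln(0.14)/4.928 = 0.398968.
95th percentile: 1 − e^(−λt) = 0.95, t = −ln(0.05)/λ = 7.50871 minutes.

7.51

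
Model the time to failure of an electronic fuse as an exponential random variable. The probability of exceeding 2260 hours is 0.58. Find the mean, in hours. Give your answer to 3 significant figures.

4150

e^(−λ·2260) = 0.58 ⇒ λ = −ln(0.58)/2260 = 0.00024103.
Mean = 1/λ = 4148.87 hours.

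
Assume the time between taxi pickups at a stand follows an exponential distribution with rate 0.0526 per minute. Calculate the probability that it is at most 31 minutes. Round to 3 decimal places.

0.804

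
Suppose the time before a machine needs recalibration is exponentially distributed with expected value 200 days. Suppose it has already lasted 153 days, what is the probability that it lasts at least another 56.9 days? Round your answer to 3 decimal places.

0.752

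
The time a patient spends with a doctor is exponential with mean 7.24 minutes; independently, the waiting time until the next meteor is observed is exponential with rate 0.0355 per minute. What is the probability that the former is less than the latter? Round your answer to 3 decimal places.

0.796

λ_1 = 1/7.24 = 0.138122, λ_2 = 0.0355.
For independent exponentials, P(the former < the latter) = λ_1/(λ_1+λ_2) = 0.138122/0.173622 ≈ 0.796.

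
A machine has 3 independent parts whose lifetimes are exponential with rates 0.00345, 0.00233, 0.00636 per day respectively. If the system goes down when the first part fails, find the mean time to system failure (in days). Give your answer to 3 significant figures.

82.4

The time to first failure is exponential with rate Σλ = 0.00345 + 0.00233 + 0.00636 = 0.01214.
E[min] = 1/Σλ = 1/0.01214 = 82.3723 days.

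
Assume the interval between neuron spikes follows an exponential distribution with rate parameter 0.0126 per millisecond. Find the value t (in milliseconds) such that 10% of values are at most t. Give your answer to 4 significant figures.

8.362

Set 1 − e^(−λt) = 0.1, so t = −ln(0.9)/λ = 0.10536/0.0126 ≈ 8.36195 milliseconds.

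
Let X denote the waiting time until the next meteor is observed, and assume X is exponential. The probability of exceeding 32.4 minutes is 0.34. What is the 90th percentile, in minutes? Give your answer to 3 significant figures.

69.2

e^(−λ·32.4) = 0.34 ⇒ λ = −ln(0.34)/32.4 = 0.0332966.
90th percentile: 1 − e^(−λt) = 0.9, t = −ln(0.1)/λ = 69.1538 minutes.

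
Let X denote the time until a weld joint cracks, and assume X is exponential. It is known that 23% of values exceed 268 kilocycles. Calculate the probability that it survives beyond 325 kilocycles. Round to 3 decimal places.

0.168

e^(−λ·268) = 0.23 ⇒ λ = −ln(0.23)/268 = 0.00548387.
P(X > 325) = e^(−0.00548387·325) = e^(−1.7823) ≈ 0.168.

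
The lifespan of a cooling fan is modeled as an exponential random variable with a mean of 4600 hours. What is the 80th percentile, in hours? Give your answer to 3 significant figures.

7400

The rate is λ = 1/4600 = 0.000217391 per hour.
Set 1 − e^(−λt) = 0.8, so t = −ln(0.2)/λ = 1.6094/0.000217391 ≈ 7403.41 hours.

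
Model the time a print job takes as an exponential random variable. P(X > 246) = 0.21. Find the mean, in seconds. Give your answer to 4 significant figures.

157.6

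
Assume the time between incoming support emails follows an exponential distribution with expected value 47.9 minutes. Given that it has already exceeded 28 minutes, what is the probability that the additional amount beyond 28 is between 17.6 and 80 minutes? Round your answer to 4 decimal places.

0.5043

The rate is λ = 1/47.9 = 0.0208768 per minute.
Memoryless: the residual past 28 is again Exp(λ).
P(17.6 < residual < 80) = e^(−λ·17.6) − e^(−λ·80) = 0.69251 − 0.18822 ≈ 0.5043.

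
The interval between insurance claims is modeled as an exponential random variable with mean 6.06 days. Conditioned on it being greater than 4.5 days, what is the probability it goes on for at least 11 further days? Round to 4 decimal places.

The rate is λ = 1/6.06 = 0.165017 per day.
The exponential is memoryless, so the remaining time is again Exp(λ): the condition X > 4.5 is irrelevant.
P(X > 11) = e^(−1.8152) ≈ 0.1628.

0.1628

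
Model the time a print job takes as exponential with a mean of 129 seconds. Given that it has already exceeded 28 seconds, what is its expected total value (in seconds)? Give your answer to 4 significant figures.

The rate is λ = 1/129 = 0.00775194 per second.
By memorylessness, E[X | X > 28] = 28 + 1/λ = 28 + 129 = 157 seconds.

157.0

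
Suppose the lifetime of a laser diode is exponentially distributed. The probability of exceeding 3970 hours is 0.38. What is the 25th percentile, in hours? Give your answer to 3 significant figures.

1180

e^(−λ·3970) = 0.38 ⇒ λ = −ln(0.38)/3970 = 0.000243724.
25th percentile: 1 − e^(−λt) = 0.25, t = −ln(0.75)/λ = 1180.36 hours.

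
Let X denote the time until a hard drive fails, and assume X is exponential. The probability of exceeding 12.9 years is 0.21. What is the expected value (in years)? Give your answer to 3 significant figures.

8.27

e^(−λ·12.9) = 0.21 ⇒ λ = −ln(0.21)/12.9 = 0.12098.
Mean = 1/λ = 8.2658 years.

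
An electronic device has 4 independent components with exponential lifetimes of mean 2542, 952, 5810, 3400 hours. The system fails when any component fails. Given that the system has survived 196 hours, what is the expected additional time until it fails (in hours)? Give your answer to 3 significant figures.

524

First-failure rate Σλ = 1/2542 + 1/952 + 1/5810 + 1/3400 = 0.00191005.
By memorylessness the expected residual is 1/Σλ = 523.548 hours, regardless of the 196 already elapsed.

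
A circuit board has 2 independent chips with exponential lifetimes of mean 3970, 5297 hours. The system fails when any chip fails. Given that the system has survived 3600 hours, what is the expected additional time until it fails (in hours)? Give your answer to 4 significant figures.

2269

First-failure rate Σλ = 1/3970 + 1/5297 = 0.000440675.
By memorylessness the expected residual is 1/Σλ = 2269.24 hours, regardless of the 3600 already elapsed.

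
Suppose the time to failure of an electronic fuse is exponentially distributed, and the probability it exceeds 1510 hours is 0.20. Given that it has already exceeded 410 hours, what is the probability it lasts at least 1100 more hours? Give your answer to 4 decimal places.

From e^(−λ·1510) = 0.20, λ = −ln(0.20)/1510 = 0.00106585.
Memoryless: P(X > 410+1100 | X > 410) = P(X > 1100) = e^(−0.00106585·1100) ≈ 0.3096.

0.3096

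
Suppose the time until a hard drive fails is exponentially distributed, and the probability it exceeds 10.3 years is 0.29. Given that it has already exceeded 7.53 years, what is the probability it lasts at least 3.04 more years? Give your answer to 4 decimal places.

From e^(−λ·10.3) = 0.29, λ = −ln(0.29)/10.3 = 0.120182.
Memoryless: P(X > 7.53+3.04 | X > 7.53) = P(X > 3.04) = e^(−0.120182·3.04) ≈ 0.6940.

0.6940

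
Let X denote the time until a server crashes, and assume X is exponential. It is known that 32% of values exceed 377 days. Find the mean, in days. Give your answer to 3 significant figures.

e^(−λ·377) = 0.32 ⇒ λ = −ln(0.32)/377 = 0.00302237.
Mean = 1/λ = 330.866 days.

331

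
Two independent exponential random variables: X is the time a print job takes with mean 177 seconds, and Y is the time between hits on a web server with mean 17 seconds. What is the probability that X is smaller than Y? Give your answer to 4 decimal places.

λ_1 = 1/177 = 0.00564972, λ_2 = 1/17 = 0.0588235.
For independent exponentials, P(X < Y) = λ_1/(λ_1+λ_2) = 0.00564972/0.0644732 ≈ 0.0876.

0.0876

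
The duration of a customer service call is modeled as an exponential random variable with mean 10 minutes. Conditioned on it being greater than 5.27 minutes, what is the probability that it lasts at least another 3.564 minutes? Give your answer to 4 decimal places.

0.7002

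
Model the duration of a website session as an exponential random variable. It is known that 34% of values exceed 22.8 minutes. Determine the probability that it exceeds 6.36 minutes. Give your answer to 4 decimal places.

0.7401

e^(−λ·22.8) = 0.34 ⇒ λ = −ln(0.34)/22.8 = 0.0473162.
P(X > 6.36) = e^(−0.0473162·6.36) = e^(−0.30093) ≈ 0.7401.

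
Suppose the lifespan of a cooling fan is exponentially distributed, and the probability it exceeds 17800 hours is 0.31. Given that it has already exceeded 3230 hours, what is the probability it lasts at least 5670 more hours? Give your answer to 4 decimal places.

From e^(−λ·17800) = 0.31, λ = −ln(0.31)/17800 = 0.0000657968.
Memoryless: P(X > 3230+5670 | X > 3230) = P(X > 5670) = e^(−0.0000657968·5670) ≈ 0.6886.

0.6886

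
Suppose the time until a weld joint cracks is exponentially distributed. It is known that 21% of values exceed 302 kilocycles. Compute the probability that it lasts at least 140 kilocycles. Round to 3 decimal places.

0.485

e^(−λ·302) = 0.21 ⇒ λ = −ln(0.21)/302 = 0.00516771.
P(X > 140) = e^(−0.00516771·140) = e^(−0.72348) ≈ 0.485.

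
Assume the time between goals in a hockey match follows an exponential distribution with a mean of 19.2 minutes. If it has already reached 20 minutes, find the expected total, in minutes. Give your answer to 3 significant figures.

39.2

The rate is λ = 1/19.2 = 0.0520833 per minute.
By memorylessness, E[X | X > 20] = 20 + 1/λ = 20 + 19.2 = 39.2 minutes.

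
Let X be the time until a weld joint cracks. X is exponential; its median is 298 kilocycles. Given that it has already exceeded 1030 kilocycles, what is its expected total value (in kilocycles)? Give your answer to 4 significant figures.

1460

For an exponential, median = ln(2)/λ, so λ = ln 2 / 298 = 0.002326 per kilocycle.
By memorylessness, E[X | X > 1030] = 1030 + 1/λ = 1030 + 429.923 = 1459.92 kilocycles.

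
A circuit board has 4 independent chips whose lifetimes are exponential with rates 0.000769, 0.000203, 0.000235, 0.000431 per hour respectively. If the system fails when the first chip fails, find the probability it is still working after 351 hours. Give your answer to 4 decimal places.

0.5627

The time to first failure is exponential with rate Σλ = 0.000769 + 0.000203 + 0.000235 + 0.000431 = 0.001638.
P(min > 351) = e^(−0.001638·351) = e^(−0.57494) ≈ 0.5627.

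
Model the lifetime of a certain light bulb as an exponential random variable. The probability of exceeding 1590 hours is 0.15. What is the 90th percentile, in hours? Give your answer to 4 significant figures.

1930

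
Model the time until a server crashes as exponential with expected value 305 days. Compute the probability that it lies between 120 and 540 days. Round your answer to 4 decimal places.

0.5045

The rate is λ = 1/305 = 0.00327869 per day.
P(120 < X < 540) = e^(−λ·120) − e^(−λ·540) = 0.67473 − 0.17025 ≈ 0.5045.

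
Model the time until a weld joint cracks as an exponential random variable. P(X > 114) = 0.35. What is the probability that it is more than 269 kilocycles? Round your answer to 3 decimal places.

0.084

e^(−λ·114) = 0.35 ⇒ λ = −ln(0.35)/114 = 0.00920897.
P(X > 269) = e^(−0.00920897·269) = e^(−2.4772) ≈ 0.084.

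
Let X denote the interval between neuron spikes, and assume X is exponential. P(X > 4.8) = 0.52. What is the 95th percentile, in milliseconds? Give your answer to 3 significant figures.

22.0

e^(−λ·4.8) = 0.52 ⇒ λ = −ln(0.52)/4.8 = 0.136235.
95th percentile: 1 − e^(−λt) = 0.95, t = −ln(0.05)/λ = 21.9895 milliseconds.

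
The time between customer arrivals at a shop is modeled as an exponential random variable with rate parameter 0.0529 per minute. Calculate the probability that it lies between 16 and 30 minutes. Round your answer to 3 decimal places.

0.224

P(16 < X < 30) = e^(−λ·16) − e^(−λ·30) = 0.42896 − 0.20454 ≈ 0.224.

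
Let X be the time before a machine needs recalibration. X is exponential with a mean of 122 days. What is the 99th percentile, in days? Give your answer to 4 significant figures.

The rate is λ = 1/122 = 0.00819672 per day.
Set 1 − e^(−λt) = 0.99, so t = −ln(0.01)/λ = 4.6052/0.00819672 ≈ 561.831 days.

561.8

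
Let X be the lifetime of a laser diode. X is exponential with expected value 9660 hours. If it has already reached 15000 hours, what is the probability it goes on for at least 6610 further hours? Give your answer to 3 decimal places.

The rate is λ = 1/9660 = 0.00010352 per hour.
By the memoryless property, P(X > 15000+6610 | X > 15000) = P(X > 6610).
P(X > 6610) = e^(−0.68427) ≈ 0.504.

0.504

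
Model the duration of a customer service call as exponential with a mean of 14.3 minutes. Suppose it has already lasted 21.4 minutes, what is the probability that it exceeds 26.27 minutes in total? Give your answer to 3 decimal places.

The rate is λ = 1/14.3 = 0.0699301 per minute.
By the memoryless property, P(X > 21.4+4.87 | X > 21.4) = P(X > 4.87).
P(X > 4.87) = e^(−0.34056) ≈ 0.711.

0.711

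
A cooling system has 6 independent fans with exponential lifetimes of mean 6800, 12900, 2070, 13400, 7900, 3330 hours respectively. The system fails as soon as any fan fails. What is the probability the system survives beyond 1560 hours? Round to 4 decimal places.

0.1516

The first failure time is exponential with rate Σλ_i = 1/6800 + 1/12900 + 1/2070 + 1/13400 + 1/7900 + 1/3330 = 0.00120918 per hour.
P(min > 1560) = e^(−0.00120918·1560) = e^(−1.8863) ≈ 0.1516.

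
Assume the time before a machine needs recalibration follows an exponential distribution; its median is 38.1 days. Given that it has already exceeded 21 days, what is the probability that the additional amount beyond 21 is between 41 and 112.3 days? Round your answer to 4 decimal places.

0.3447

For an exponential, median = ln(2)/λ, so λ = ln 2 / 38.1 = 0.0181928 per day.
Memoryless: the residual past 21 is again Exp(λ).
P(41 < residual < 112.3) = e^(−λ·41) − e^(−λ·112.3) = 0.47430 − 0.12963 ≈ 0.3447.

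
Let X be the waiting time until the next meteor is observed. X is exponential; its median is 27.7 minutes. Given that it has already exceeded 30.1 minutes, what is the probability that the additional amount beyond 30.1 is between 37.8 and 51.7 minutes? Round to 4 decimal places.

For an exponential, median = ln(2)/λ, so λ = ln 2 / 27.7 = 0.0250234 per minute.
Memoryless: the residual past 30.1 is again Exp(λ).
P(37.8 < residual < 51.7) = e^(−λ·37.8) − e^(−λ·51.7) = 0.38834 − 0.27425 ≈ 0.1141.

0.1141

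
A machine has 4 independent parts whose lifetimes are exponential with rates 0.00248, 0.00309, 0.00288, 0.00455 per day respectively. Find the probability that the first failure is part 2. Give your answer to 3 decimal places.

The time to first failure is exponential with rate Σλ = 0.00248 + 0.00309 + 0.00288 + 0.00455 = 0.013.
P(part 2 first) = λ_2/Σλ = 0.00309/0.013 ≈ 0.238.

0.238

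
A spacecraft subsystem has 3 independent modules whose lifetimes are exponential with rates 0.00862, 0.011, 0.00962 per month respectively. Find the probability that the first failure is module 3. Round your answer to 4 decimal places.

0.3290

The time to first failure is exponential with rate Σλ = 0.00862 + 0.011 + 0.00962 = 0.02924.
P(module 3 first) = λ_3/Σλ = 0.00962/0.02924 ≈ 0.3290.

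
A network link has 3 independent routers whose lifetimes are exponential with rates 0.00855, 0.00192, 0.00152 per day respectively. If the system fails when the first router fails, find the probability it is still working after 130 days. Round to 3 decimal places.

0.210

The time to first failure is exponential with rate Σλ = 0.00855 + 0.00192 + 0.00152 = 0.01199.
P(min > 130) = e^(−0.01199·130) = e^(−1.5587) ≈ 0.210.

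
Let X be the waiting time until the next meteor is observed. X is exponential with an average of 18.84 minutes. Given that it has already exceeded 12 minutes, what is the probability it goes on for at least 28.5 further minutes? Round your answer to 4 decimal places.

The rate is λ = 1/18.84 = 0.0530786 per minute.
The exponential is memoryless, so the remaining time is again Exp(λ): the condition X > 12 is irrelevant.
P(X > 28.5) = e^(−1.5127) ≈ 0.2203.

0.2203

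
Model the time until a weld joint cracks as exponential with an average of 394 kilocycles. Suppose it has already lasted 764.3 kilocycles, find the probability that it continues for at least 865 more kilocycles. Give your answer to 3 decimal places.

The rate is λ = 1/394 = 0.00253807 per kilocycle.
P(X > s+t | X > s) = e^(−λ(s+t))/e^(−λs) = e^(−λt), independent of s = 764.3.
P(X > 865) = e^(−2.1954) ≈ 0.111.

0.111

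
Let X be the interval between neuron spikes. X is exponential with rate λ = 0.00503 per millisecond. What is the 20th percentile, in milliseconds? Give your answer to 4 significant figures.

Set 1 − e^(−λt) = 0.2, so t = −ln(0.8)/λ = 0.22314/0.00503 ≈ 44.3625 milliseconds.

44.36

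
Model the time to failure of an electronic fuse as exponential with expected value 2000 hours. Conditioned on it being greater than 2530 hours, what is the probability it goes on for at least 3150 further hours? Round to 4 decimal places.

The rate is λ = 1/2000 = 0.0005 per hour.
P(X > s+t | X > s) = e^(−λ(s+t))/e^(−λs) = e^(−λt), independent of s = 2530.
P(X > 3150) = e^(−1.575) ≈ 0.2070.

0.2070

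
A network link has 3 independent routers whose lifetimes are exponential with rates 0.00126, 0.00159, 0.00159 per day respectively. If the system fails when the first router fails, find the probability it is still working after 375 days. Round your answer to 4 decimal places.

The time to first failure is exponential with rate Σλ = 0.00126 + 0.00159 + 0.00159 = 0.00444.
P(min > 375) = e^(−0.00444·375) = e^(−1.665) ≈ 0.1892.

0.1892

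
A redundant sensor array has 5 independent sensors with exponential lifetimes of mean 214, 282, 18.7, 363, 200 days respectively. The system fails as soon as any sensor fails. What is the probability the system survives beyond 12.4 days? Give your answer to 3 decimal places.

0.423

The first failure time is exponential with rate Σλ_i = 1/214 + 1/282 + 1/18.7 + 1/363 + 1/200 = 0.0694498 per day.
P(min > 12.4) = e^(−0.0694498·12.4) = e^(−0.86118) ≈ 0.423.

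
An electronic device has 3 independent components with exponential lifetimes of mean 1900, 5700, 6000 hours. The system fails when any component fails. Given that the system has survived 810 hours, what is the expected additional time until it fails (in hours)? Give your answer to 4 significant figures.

First-failure rate Σλ = 1/1900 + 1/5700 + 1/6000 = 0.000868421.
By memorylessness the expected residual is 1/Σλ = 1151.52 hours, regardless of the 810 already elapsed.

1152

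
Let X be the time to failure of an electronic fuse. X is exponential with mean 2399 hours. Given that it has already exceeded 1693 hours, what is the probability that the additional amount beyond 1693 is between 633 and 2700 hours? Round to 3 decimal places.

0.444

The rate is λ = 1/2399 = 0.00041684 per hour.
Memoryless: the residual past 1693 is again Exp(λ).
P(633 < residual < 2700) = e^(−λ·633) − e^(−λ·2700) = 0.76808 − 0.32450 ≈ 0.444.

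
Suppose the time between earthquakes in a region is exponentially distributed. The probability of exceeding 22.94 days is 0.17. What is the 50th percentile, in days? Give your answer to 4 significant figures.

8.974

e^(−λ·22.94) = 0.17 ⇒ λ = −ln(0.17)/22.94 = 0.0772431.
50th percentile: 1 − e^(−λt) = 0.5, t = −ln(0.5)/λ = 8.97358 days.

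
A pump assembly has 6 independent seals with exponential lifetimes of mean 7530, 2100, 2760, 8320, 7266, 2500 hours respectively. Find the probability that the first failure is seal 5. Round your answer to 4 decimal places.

Rates: λ_i = 1/mean_i → 0.000132802, 0.00047619, 0.000362319, 0.000120192, 0.000137627, 0.0004; Σλ = 0.00162913.
P(seal 5 first) = λ_5/Σλ = 0.000137627/0.00162913 ≈ 0.0845.

0.0845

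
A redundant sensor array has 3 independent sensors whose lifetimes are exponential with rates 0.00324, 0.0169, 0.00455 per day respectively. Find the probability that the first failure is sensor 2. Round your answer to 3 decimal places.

0.684

The time to first failure is exponential with rate Σλ = 0.00324 + 0.0169 + 0.00455 = 0.02469.
P(sensor 2 first) = λ_2/Σλ = 0.0169/0.02469 ≈ 0.684.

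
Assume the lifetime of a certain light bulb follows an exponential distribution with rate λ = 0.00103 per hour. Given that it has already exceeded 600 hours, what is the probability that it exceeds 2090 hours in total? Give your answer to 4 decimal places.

0.2155

P(X > s+t | X > s) = e^(−λ(s+t))/e^(−λs) = e^(−λt), independent of s = 600.
P(X > 1490) = e^(−1.5347) ≈ 0.2155.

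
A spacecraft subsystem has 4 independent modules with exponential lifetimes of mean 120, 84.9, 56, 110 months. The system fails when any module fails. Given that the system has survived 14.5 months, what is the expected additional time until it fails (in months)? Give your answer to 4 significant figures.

First-failure rate Σλ = 1/120 + 1/84.9 + 1/56 + 1/110 = 0.0470599.
By memorylessness the expected residual is 1/Σλ = 21.2495 months, regardless of the 14.5 already elapsed.

21.25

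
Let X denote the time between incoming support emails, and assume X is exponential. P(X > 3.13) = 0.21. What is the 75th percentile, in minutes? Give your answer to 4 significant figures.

e^(−λ·3.13) = 0.21 ⇒ λ = −ln(0.21)/3.13 = 0.49861.
75th percentile: 1 − e^(−λt) = 0.75, t = −ln(0.25)/λ = 2.78032 minutes.

2.780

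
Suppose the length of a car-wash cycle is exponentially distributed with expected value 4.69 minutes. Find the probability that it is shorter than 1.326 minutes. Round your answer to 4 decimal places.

The rate is λ = 1/4.69 = 0.21322 per minute.
P(X ≤ 1.326) = 1 − e^(−λ·1.326) = 1 − e^(−0.28273) ≈ 0.2463.

0.2463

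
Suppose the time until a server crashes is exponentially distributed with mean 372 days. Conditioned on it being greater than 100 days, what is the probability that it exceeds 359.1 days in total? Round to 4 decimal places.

0.4983

The rate is λ = 1/372 = 0.00268817 per day.
By the memoryless property, P(X > 100+259.1 | X > 100) = P(X > 259.1).
P(X > 259.1) = e^(−0.69651) ≈ 0.4983.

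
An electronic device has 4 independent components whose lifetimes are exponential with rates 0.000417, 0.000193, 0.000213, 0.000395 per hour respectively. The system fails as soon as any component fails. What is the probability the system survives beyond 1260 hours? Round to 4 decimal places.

The time to first failure is exponential with rate Σλ = 0.000417 + 0.000193 + 0.000213 + 0.000395 = 0.001218.
P(min > 1260) = e^(−0.001218·1260) = e^(−1.5347) ≈ 0.2155.

0.2155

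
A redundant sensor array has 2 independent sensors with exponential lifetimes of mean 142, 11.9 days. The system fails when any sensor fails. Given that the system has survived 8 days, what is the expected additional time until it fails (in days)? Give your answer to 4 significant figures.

First-failure rate Σλ = 1/142 + 1/11.9 = 0.0910759.
By memorylessness the expected residual is 1/Σλ = 10.9799 days, regardless of the 8 already elapsed.

10.98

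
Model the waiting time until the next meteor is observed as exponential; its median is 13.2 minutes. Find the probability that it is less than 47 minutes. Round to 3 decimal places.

0.915

For an exponential, median = ln(2)/λ, so λ = ln 2 / 13.2 = 0.0525112 per minute.
P(X ≤ 47) = 1 − e^(−λ·47) = 1 − e^(−2.468) ≈ 0.915.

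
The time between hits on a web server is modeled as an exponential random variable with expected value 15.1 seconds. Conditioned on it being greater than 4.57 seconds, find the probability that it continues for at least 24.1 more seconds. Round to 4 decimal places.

0.2027

The rate is λ = 1/15.1 = 0.0662252 per second.
By the memoryless property, P(X > 4.57+24.1 | X > 4.57) = P(X > 24.1).
P(X > 24.1) = e^(−1.596) ≈ 0.2027.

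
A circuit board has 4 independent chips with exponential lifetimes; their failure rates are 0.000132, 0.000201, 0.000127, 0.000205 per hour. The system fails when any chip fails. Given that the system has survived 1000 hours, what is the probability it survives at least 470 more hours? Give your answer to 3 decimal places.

0.732

Time to first failure ~ Exp(Σλ) with Σλ = 0.000665.
By memorylessness, P(T > 1000+470 | T > 1000) = P(T > 470) = e^(−0.000665·470) ≈ 0.732.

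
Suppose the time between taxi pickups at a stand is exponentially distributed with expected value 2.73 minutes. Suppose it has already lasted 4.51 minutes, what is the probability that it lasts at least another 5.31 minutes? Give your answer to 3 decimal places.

The rate is λ = 1/2.73 = 0.3663 per minute.
The exponential is memoryless, so the remaining time is again Exp(λ): the condition X > 4.51 is irrelevant.
P(X > 5.31) = e^(−1.9451) ≈ 0.143.

0.143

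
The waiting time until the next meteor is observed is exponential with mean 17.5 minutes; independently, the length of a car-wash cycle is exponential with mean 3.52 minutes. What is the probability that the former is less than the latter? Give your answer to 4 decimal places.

λ_1 = 1/17.5 = 0.0571429, λ_2 = 1/3.52 = 0.284091.
For independent exponentials, P(the former < the latter) = λ_1/(λ_1+λ_2) = 0.0571429/0.341234 ≈ 0.1675.

0.1675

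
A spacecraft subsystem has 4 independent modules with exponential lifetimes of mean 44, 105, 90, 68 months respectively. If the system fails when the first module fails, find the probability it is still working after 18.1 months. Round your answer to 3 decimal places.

The first failure time is exponential with rate Σλ_i = 1/44 + 1/105 + 1/90 + 1/68 = 0.0580681 per month.
P(min > 18.1) = e^(−0.0580681·18.1) = e^(−1.051) ≈ 0.350.

0.350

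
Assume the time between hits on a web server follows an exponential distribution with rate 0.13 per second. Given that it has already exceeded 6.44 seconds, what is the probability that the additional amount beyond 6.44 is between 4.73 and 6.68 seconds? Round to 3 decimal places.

Memoryless: the residual past 6.44 is again Exp(λ).
P(4.73 < residual < 6.68) = e^(−λ·4.73) − e^(−λ·6.68) = 0.54069 − 0.41962 ≈ 0.121.

0.121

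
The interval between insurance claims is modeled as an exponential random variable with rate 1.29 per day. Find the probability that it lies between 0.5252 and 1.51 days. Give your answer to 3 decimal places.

0.365

P(0.5252 < X < 1.51) = e^(−λ·0.5252) − e^(−λ·1.51) = 0.50788 − 0.14257 ≈ 0.365.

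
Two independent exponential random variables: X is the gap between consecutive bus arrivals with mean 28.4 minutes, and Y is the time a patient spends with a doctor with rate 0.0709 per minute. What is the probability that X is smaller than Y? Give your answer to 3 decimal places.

λ_1 = 1/28.4 = 0.0352113, λ_2 = 0.0709.
For independent exponentials, P(X < Y) = λ_1/(λ_1+λ_2) = 0.0352113/0.106111 ≈ 0.332.

0.332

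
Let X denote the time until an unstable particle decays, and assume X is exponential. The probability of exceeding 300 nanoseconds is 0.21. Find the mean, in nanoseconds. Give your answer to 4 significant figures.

e^(−λ·300) = 0.21 ⇒ λ = −ln(0.21)/300 = 0.00520216.
Mean = 1/λ = 192.228 nanoseconds.

192.2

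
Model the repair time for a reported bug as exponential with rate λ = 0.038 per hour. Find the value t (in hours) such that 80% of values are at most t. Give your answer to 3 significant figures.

42.4

Set 1 − e^(−λt) = 0.8, so t = −ln(0.2)/λ = 1.6094/0.038 ≈ 42.3536 hours.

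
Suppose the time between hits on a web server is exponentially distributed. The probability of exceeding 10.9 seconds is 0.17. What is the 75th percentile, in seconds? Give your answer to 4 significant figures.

e^(−λ·10.9) = 0.17 ⇒ λ = −ln(0.17)/10.9 = 0.162565.
75th percentile: 1 − e^(−λt) = 0.75, t = −ln(0.25)/λ = 8.52764 seconds.

8.528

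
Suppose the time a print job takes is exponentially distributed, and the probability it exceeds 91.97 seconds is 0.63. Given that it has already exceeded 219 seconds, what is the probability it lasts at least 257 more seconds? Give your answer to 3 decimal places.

From e^(−λ·91.97) = 0.63, λ = −ln(0.63)/91.97 = 0.00502376.
Memoryless: P(X > 219+257 | X > 219) = P(X > 257) = e^(−0.00502376·257) ≈ 0.275.

0.275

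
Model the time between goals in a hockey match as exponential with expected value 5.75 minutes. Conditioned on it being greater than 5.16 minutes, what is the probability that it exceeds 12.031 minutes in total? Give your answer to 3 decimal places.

0.303

The rate is λ = 1/5.75 = 0.173913 per minute.
By the memoryless property, P(X > 5.16+6.871 | X > 5.16) = P(X > 6.871).
P(X > 6.871) = e^(−1.195) ≈ 0.303.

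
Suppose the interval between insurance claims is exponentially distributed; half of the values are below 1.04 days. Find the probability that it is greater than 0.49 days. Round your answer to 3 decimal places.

0.721

For an exponential, median = ln(2)/λ, so λ = ln 2 / 1.04 = 0.666488 per day.
P(X > 0.49) = e^(−λ·0.49) = e^(−0.32658) ≈ 0.721.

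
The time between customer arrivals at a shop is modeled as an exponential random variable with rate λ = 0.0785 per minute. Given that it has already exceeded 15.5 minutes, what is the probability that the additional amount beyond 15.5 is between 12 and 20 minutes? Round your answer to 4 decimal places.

Memoryless: the residual past 15.5 is again Exp(λ).
P(12 < residual < 20) = e^(−λ·12) − e^(−λ·20) = 0.38985 − 0.20805 ≈ 0.1818.

0.1818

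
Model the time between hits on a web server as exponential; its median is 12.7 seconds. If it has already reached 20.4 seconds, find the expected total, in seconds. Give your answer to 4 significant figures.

For an exponential, median = ln(2)/λ, so λ = ln 2 / 12.7 = 0.0545785 per second.
By memorylessness, E[X | X > 20.4] = 20.4 + 1/λ = 20.4 + 18.3222 = 38.7222 seconds.

38.72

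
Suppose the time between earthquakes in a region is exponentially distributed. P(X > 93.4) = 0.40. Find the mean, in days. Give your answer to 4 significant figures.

101.9

e^(−λ·93.4) = 0.40 ⇒ λ = −ln(0.40)/93.4 = 0.00981039.
Mean = 1/λ = 101.933 days.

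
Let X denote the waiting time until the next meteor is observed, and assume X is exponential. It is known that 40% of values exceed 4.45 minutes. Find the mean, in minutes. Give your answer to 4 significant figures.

e^(−λ·4.45) = 0.40 ⇒ λ = −ln(0.40)/4.45 = 0.205908.
Mean = 1/λ = 4.85654 minutes.

4.857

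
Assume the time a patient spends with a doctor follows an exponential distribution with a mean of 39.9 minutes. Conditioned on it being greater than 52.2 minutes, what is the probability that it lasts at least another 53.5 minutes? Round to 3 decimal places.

0.262

The rate is λ = 1/39.9 = 0.0250627 per minute.
The exponential is memoryless, so the remaining time is again Exp(λ): the condition X > 52.2 is irrelevant.
P(X > 53.5) = e^(−1.3409) ≈ 0.262.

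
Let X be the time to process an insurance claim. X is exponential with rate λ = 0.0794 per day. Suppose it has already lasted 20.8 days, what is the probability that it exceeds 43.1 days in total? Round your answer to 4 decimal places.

0.1702

By the memoryless property, P(X > 20.8+22.3 | X > 20.8) = P(X > 22.3).
P(X > 22.3) = e^(−1.7706) ≈ 0.1702.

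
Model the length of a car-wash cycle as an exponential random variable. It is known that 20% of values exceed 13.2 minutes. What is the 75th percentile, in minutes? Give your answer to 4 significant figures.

11.37

e^(−λ·13.2) = 0.20 ⇒ λ = −ln(0.20)/13.2 = 0.121927.
75th percentile: 1 − e^(−λt) = 0.75, t = −ln(0.25)/λ = 11.3699 minutes.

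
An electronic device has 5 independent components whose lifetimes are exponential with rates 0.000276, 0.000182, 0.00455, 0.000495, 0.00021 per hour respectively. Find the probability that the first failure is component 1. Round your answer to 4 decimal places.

The time to first failure is exponential with rate Σλ = 0.000276 + 0.000182 + 0.00455 + 0.000495 + 0.00021 = 0.005713.
P(component 1 first) = λ_1/Σλ = 0.000276/0.005713 ≈ 0.0483.

0.0483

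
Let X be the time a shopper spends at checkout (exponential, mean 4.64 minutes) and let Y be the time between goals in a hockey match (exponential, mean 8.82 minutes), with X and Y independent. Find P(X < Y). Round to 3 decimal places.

0.655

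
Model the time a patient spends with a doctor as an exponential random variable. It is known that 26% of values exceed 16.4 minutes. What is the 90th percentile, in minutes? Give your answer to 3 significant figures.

28.0

e^(−λ·16.4) = 0.26 ⇒ λ = −ln(0.26)/16.4 = 0.0821386.
90th percentile: 1 − e^(−λt) = 0.9, t = −ln(0.1)/λ = 28.0329 minutes.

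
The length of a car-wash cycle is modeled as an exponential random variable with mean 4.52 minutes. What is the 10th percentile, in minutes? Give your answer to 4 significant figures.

The rate is λ = 1/4.52 = 0.221239 per minute.
Set 1 − e^(−λt) = 0.1, so t = −ln(0.9)/λ = 0.10536/0.221239 ≈ 0.47623 minutes.

0.4762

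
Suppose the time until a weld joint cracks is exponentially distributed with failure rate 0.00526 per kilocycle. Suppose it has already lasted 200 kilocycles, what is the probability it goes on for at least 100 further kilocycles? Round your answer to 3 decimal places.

0.591

By the memoryless property, P(X > 200+100 | X > 200) = P(X > 100).
P(X > 100) = e^(−0.526) ≈ 0.591.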